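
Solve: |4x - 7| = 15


An absolute value equation |expr| = 15 gives two cases:
Case 1: 4x - 7 = 15
  4x = 22, so x = 11/2
Case 2: 4x - 7 = -15
  4x = -8, so x = -2

x = -2, x = 11/2


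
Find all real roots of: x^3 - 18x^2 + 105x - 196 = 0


Let p(x) = x^3 - 18x^2 + 105x - 196. By the rational root theorem (leading coefficient 1), any rational root is an integer divisor of 196: try ±1, ±2, ... in turn.
Test x = 1: value = -108 ≠ 0.
Test x = -1: value = -320 ≠ 0.
Test x = 2: value = -50 ≠ 0.
Test x = -2: value = -486 ≠ 0.
Test x = 4: value = 0 ✓, so (x - 4) is a factor.
Synthetic division by (x - 4): bring down 1; 1(4) - 18 = -14; (-14)(4) + 105 = 49; 49(4) - 196 = 0 → quotient x^2 - 14x + 49, remainder 0.
Solve the quadratic x^2 - 14x + 49 = 0: discriminant = (-14)^2 - 4(1)(49) = 196 - 196 = 0.
Discriminant = 0, so a double root: x = 14/2 = 7.

x = 4, x = 7 (multiplicity 2)


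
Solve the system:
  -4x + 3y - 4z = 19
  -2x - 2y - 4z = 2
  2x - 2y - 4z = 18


Using Cramer's rule. Expand each determinant along the first row.
D  = (-4)*[(-2)*(-4) - (-4)*(-2)] - 3*[(-2)*(-4) - (-4)*2] + (-4)*[(-2)*(-2) - (-2)*2]
  = (-4)*(0) - 3*(16) + (-4)*(8) = -80
Dx = 19*[(-2)*(-4) - (-4)*(-2)] - 3*[2*(-4) - (-4)*18] + (-4)*[2*(-2) - (-2)*18]
  = 19*(0) - 3*(64) + (-4)*(32) = -320
Dy = (-4)*[2*(-4) - (-4)*18] - 19*[(-2)*(-4) - (-4)*2] + (-4)*[(-2)*18 - 2*2]
  = (-4)*(64) - 19*(16) + (-4)*(-40) = -400
Dz = (-4)*[(-2)*18 - 2*(-2)] - 3*[(-2)*18 - 2*2] + 19*[(-2)*(-2) - (-2)*2]
  = (-4)*(-32) - 3*(-40) + 19*(8) = 400
x = Dx/D = -320/-80 = 4, y = Dy/D = -400/-80 = 5, z = Dz/D = 400/-80 = -5
Check eq1: (-4)(4) + (3)(5) + (-4)(-5) = 19 = 19 ✓
Check eq2: (-2)(4) + (-2)(5) + (-4)(-5) = 2 = 2 ✓
Check eq3: (2)(4) + (-2)(5) + (-4)(-5) = 18 = 18 ✓

x = 4, y = 5, z = -5


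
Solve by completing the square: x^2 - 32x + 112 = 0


Start: x^2 - 32x + 112 = 0
Move constant: x^2 - 32x = -112
Half of -32 is -16, squared is 256
Add 256 to both sides: x^2 - 32x + 256 = 144
(x - 16)^2 = 144
x - 16 = ±12
x = 16 + 12 = 28 or x = 16 - 12 = 4

x = 4, x = 28


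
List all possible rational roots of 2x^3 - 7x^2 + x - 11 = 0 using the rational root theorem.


Rational root theorem: possible roots are ±p/q where:
  p divides the constant term (-11): p ∈ {1, 11}
  q divides the leading coefficient (2): q ∈ {1, 2}

All possible rational roots: -11, -11/2, -1, -1/2, 1/2, 1, 11/2, 11

-11, -11/2, -1, -1/2, 1/2, 1, 11/2, 11


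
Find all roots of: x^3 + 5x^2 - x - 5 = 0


Let p(x) = x^3 + 5x^2 - x - 5. By the rational root theorem (leading coefficient 1), any rational root is an integer divisor of 5: try ±1, ±2, ... in turn.
Test x = 1: value = 0 ✓, so (x - 1) is a factor.
Synthetic division by (x - 1): bring down 1; 1(1) + 5 = 6; 6(1) - 1 = 5; 5(1) - 5 = 0 → quotient x^2 + 6x + 5, remainder 0.
Solve the quadratic x^2 + 6x + 5 = 0: discriminant = 6^2 - 4(1)(5) = 36 - 20 = 16.
sqrt(16) = 4, so x = (-6 ± 4)/2: x = -1 or x = -5.
Collecting all roots found:

x = -5, x = -1, x = 1


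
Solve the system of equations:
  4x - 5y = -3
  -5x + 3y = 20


Using Cramer's rule:
Determinant D = (4)(3) - (-5)(-5) = 12 - 25 = -13
Dx = (-3)(3) - (20)(-5) = -9 + 100 = 91
Dy = (4)(20) - (-5)(-3) = 80 - 15 = 65
x = Dx/D = 91/-13 = -7
y = Dy/D = 65/-13 = -5

x = -7, y = -5


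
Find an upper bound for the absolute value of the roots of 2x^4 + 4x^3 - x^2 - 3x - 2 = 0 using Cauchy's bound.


Cauchy's bound: all roots r satisfy |r| <= 1 + max(|a_i/a_n|) for i = 0,...,n-1
where a_n is the leading coefficient.

Coefficients: [2, 4, -1, -3, -2]
Leading coefficient a_n = 2
Ratios |a_i/a_n|: 2, 1/2, 3/2, 1
Maximum ratio: 2
Cauchy's bound: |r| <= 1 + 2 = 3

Upper bound = 3


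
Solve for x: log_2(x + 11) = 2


Convert to exponential form: x + 11 = 2^2 = 4
x = 4 - 11 = -7
Check: log_2(-7 + 11) = log_2(4) = log_2(4) = 2 ✓

x = -7


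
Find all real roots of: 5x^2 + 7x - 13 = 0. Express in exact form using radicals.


Using the quadratic formula: x = (-b ± sqrt(b^2 - 4ac)) / (2a)
Here a = 5, b = 7, c = -13
Discriminant = b^2 - 4ac = 7^2 - 4(5)(-13) = 49 + 260 = 309
Since discriminant = 309 > 0, there are two real roots.
x = (-7 ± sqrt(309)) / 10
Numerically: x ≈ 1.0578 or x ≈ -2.4578

x = (-7 + sqrt(309)) / 10 or x = (-7 - sqrt(309)) / 10


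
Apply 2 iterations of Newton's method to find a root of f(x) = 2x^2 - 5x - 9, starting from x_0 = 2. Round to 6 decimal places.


Newton's method: x_(n+1) = x_n - f(x_n)/f'(x_n)
f(x) = 2x^2 - 5x - 9
f'(x) = 4x - 5

Iteration 1:
  f(2.000000) = -11.000000
  f'(2.000000) = 3.000000
  x_1 = 2.000000 - (-11.000000)/(3.000000) = 5.666667

Iteration 2:
  f(5.666667) = 26.888889
  f'(5.666667) = 17.666667
  x_2 = 5.666667 - (26.888889)/(17.666667) = 4.144654

x_2 = 4.144654


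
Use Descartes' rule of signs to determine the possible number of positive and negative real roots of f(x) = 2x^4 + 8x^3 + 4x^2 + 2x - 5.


Descartes' rule of signs:

For positive roots, count sign changes in f(x) = 2x^4 + 8x^3 + 4x^2 + 2x - 5:
Signs of coefficients: +, +, +, +, -
Number of sign changes: 1
Possible positive real roots: 1

For negative roots, examine f(-x) = 2x^4 - 8x^3 + 4x^2 - 2x - 5:
Signs of coefficients: +, -, +, -, -
Number of sign changes: 3
Possible negative real roots: 3, 1

Positive roots: 1; Negative roots: 3 or 1


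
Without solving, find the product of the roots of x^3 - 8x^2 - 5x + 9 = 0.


By Vieta's formulas for x^3 + bx^2 + cx + d = 0:
  r1 + r2 + r3 = -b/a = 8
  r1*r2 + r1*r3 + r2*r3 = c/a = -5
  r1*r2*r3 = -d/a = -9


Product = -9


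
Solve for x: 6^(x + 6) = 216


Express both sides with the same base.
216 = 6^3
Since the bases match, equate exponents: x + 6 = 3
So x = 3 - (6) = -3

x = -3


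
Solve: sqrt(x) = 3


Square both sides: x = 3^2 = 9
x = 9 - 0 = 9
x = 9
Check: sqrt(1*9 + 0) = sqrt(9) = 3 ✓

x = 9


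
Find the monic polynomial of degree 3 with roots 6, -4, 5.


A monic polynomial with roots 6, -4, 5 is:
p(x) = (x - 6)(x + 4)(x - 5)
After multiplying by (x - 6): x - 6
After multiplying by (x + 4): x^2 - 2x - 24
After multiplying by (x - 5): x^3 - 7x^2 - 14x + 120

x^3 - 7x^2 - 14x + 120


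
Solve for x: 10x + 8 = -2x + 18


Starting with: 10x + 8 = -2x + 18
Move all x terms to left: (10 + 2)x = 18 - 8
Simplify: 12x = 10
Divide both sides by 12: x = 5/6

x = 5/6


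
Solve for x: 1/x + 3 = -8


Subtract 3 from both sides: 1/x = -11
Multiply both sides by x: 1 = -11 * x
Divide by -11: x = -1/11

x = -1/11


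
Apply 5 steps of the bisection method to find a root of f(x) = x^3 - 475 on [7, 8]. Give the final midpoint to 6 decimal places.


f(x) = x^3 - 475
f(7) = -132 < 0
f(8) = 37 > 0

Step 1: midpoint = (7.000000 + 8.000000)/2 = 7.500000
  f(7.500000) = -53.125000
  f(mid) < 0, so root is in [7.500000, 8.000000]

Step 2: midpoint = (7.500000 + 8.000000)/2 = 7.750000
  f(7.750000) = -9.515625
  f(mid) < 0, so root is in [7.750000, 8.000000]

Step 3: midpoint = (7.750000 + 8.000000)/2 = 7.875000
  f(7.875000) = 13.373047
  f(mid) > 0, so root is in [7.750000, 7.875000]

Step 4: midpoint = (7.750000 + 7.875000)/2 = 7.812500
  f(7.812500) = 1.837158
  f(mid) > 0, so root is in [7.750000, 7.812500]

Step 5: midpoint = (7.750000 + 7.812500)/2 = 7.781250
  f(7.781250) = -3.862030
  f(mid) < 0, so root is in [7.781250, 7.812500]

midpoint = 7.781250


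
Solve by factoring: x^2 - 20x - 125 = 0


We need two numbers that multiply to -125 and add to -20.
Those numbers are 5 and -25 (since 5 * (-25) = -125 and 5 + (-25) = -20).
So x^2 - 20x - 125 = (x + 5)(x - 25) = 0
Setting each factor to zero: x = -5 or x = 25

x = -5, x = 25


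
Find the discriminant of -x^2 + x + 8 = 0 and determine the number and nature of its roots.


For ax^2 + bx + c = 0, discriminant D = b^2 - 4ac
Here a = -1, b = 1, c = 8
D = (1)^2 - 4(-1)(8) = 1 + 32 = 33

D = 33 > 0 but not a perfect square
The equation has 2 distinct real irrational roots.

Discriminant = 33, 2 distinct real irrational roots


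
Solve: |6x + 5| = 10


An absolute value equation |expr| = 10 gives two cases:
Case 1: 6x + 5 = 10
  6x = 5, so x = 5/6
Case 2: 6x + 5 = -10
  6x = -15, so x = -5/2

x = -5/2, x = 5/6


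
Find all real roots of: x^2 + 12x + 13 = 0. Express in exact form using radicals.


Using the quadratic formula: x = (-b ± sqrt(b^2 - 4ac)) / (2a)
Here a = 1, b = 12, c = 13
Discriminant = b^2 - 4ac = 12^2 - 4(1)(13) = 144 - 52 = 92
Since discriminant = 92 > 0, there are two real roots.
x = (-12 ± 2*sqrt(23)) / 2
Simplifying: x = -6 ± sqrt(23)
Numerically: x ≈ -1.2042 or x ≈ -10.7958

x = -6 + sqrt(23) or x = -6 - sqrt(23)


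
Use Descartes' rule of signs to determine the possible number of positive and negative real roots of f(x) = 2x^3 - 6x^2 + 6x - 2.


Descartes' rule of signs:

For positive roots, count sign changes in f(x) = 2x^3 - 6x^2 + 6x - 2:
Signs of coefficients: +, -, +, -
Number of sign changes: 3
Possible positive real roots: 3, 1

For negative roots, examine f(-x) = -2x^3 - 6x^2 - 6x - 2:
Signs of coefficients: -, -, -, -
Number of sign changes: 0
Possible negative real roots: 0

Positive roots: 3 or 1; Negative roots: 0


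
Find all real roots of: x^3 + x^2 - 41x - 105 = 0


Let p(x) = x^3 + x^2 - 41x - 105. By the rational root theorem (leading coefficient 1), any rational root is an integer divisor of 105: try ±1, ±2, ... in turn.
Test x = 1: value = -144 ≠ 0.
Test x = -1: value = -64 ≠ 0.
Test x = 3: value = -192 ≠ 0.
Test x = -3: value = 0 ✓, so (x + 3) is a factor.
Synthetic division by (x + 3): bring down 1; 1(-3) + 1 = -2; (-2)(-3) - 41 = -35; (-35)(-3) - 105 = 0 → quotient x^2 - 2x - 35, remainder 0.
Solve the quadratic x^2 - 2x - 35 = 0: discriminant = (-2)^2 - 4(1)(-35) = 4 + 140 = 144.
sqrt(144) = 12, so x = (2 ± 12)/2: x = 7 or x = -5.

x = -5, x = -3, x = 7


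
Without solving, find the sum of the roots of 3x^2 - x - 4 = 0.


By Vieta's formulas for ax^2 + bx + c = 0:
  Sum of roots = -b/a
  Product of roots = c/a

Here a = 3, b = -1, c = -4
Sum = -(-1)/3 = 1/3
Product = -4/3 = -4/3

Sum = 1/3


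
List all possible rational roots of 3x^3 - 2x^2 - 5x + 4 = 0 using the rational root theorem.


Rational root theorem: possible roots are ±p/q where:
  p divides the constant term (4): p ∈ {1, 2, 4}
  q divides the leading coefficient (3): q ∈ {1, 3}

All possible rational roots: -4, -2, -4/3, -1, -2/3, -1/3, 1/3, 2/3, 1, 4/3, 2, 4

-4, -2, -4/3, -1, -2/3, -1/3, 1/3, 2/3, 1, 4/3, 2, 4


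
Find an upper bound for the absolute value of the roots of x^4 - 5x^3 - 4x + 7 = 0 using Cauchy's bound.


Cauchy's bound: all roots r satisfy |r| <= 1 + max(|a_i/a_n|) for i = 0,...,n-1
where a_n is the leading coefficient.

Coefficients: [1, -5, 0, -4, 7]
Leading coefficient a_n = 1
Ratios |a_i/a_n|: 5, 0, 4, 7
Maximum ratio: 7
Cauchy's bound: |r| <= 1 + 7 = 8

Upper bound = 8


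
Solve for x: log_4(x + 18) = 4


Convert to exponential form: x + 18 = 4^4 = 256
x = 256 - 18 = 238
Check: log_4(238 + 18) = log_4(256) = log_4(256) = 4 ✓

x = 238


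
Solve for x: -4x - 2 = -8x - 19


Starting with: -4x - 2 = -8x - 19
Move all x terms to left: (-4 + 8)x = -19 + 2
Simplify: 4x = -17
Divide both sides by 4: x = -17/4

x = -17/4


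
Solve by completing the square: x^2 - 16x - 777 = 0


Start: x^2 - 16x - 777 = 0
Move constant: x^2 - 16x = 777
Half of -16 is -8, squared is 64
Add 64 to both sides: x^2 - 16x + 64 = 841
(x - 8)^2 = 841
x - 8 = ±29
x = 8 + 29 = 37 or x = 8 - 29 = -21

x = -21, x = 37


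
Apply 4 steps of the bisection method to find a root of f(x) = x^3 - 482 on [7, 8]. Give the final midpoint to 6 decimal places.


f(x) = x^3 - 482
f(7) = -139 < 0
f(8) = 30 > 0

Step 1: midpoint = (7.000000 + 8.000000)/2 = 7.500000
  f(7.500000) = -60.125000
  f(mid) < 0, so root is in [7.500000, 8.000000]

Step 2: midpoint = (7.500000 + 8.000000)/2 = 7.750000
  f(7.750000) = -16.515625
  f(mid) < 0, so root is in [7.750000, 8.000000]

Step 3: midpoint = (7.750000 + 8.000000)/2 = 7.875000
  f(7.875000) = 6.373047
  f(mid) > 0, so root is in [7.750000, 7.875000]

Step 4: midpoint = (7.750000 + 7.875000)/2 = 7.812500
  f(7.812500) = -5.162842
  f(mid) < 0, so root is in [7.812500, 7.875000]

midpoint = 7.812500


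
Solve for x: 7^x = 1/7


Express both sides with the same base.
1/7 = 7^(-1)
Since the bases match: x = -1

x = -1


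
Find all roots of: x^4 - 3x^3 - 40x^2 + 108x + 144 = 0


Let p(x) = x^4 - 3x^3 - 40x^2 + 108x + 144. By the rational root theorem (leading coefficient 1), any rational root is an integer divisor of 144: try ±1, ±2, ... in turn.
Test x = 1: value = 210 ≠ 0.
Test x = -1: value = 0 ✓, so (x + 1) is a factor.
Synthetic division by (x + 1): bring down 1; 1(-1) - 3 = -4; (-4)(-1) - 40 = -36; (-36)(-1) + 108 = 144; 144(-1) + 144 = 0 → quotient x^3 - 4x^2 - 36x + 144, remainder 0.
Continue with the quotient x^3 - 4x^2 - 36x + 144 (candidates must divide 144; re-test x = -1 first in case it repeats).
Test x = -1: value = 175 ≠ 0.
Test x = 2: value = 64 ≠ 0.
Test x = -2: value = 192 ≠ 0.
Test x = 3: value = 27 ≠ 0.
Test x = -3: value = 189 ≠ 0.
Test x = 4: value = 0 ✓, so (x - 4) is a factor.
Synthetic division by (x - 4): bring down 1; 1(4) - 4 = 0; 0(4) - 36 = -36; (-36)(4) + 144 = 0 → quotient x^2 - 36, remainder 0.
Solve the quadratic x^2 - 36 = 0: discriminant = 0^2 - 4(1)(-36) = 0 + 144 = 144.
sqrt(144) = 12, so x = (0 ± 12)/2: x = 6 or x = -6.
Collecting all roots found:

x = -6, x = -1, x = 4, x = 6


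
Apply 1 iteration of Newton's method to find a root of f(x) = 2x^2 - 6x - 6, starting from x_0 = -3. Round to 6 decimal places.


Newton's method: x_(n+1) = x_n - f(x_n)/f'(x_n)
f(x) = 2x^2 - 6x - 6
f'(x) = 4x - 6

Iteration 1:
  f(-3.000000) = 30.000000
  f'(-3.000000) = -18.000000
  x_1 = -3.000000 - (30.000000)/(-18.000000) = -1.333333

x_1 = -1.333333


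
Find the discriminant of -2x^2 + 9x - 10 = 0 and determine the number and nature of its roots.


For ax^2 + bx + c = 0, discriminant D = b^2 - 4ac
Here a = -2, b = 9, c = -10
D = (9)^2 - 4(-2)(-10) = 81 - 80 = 1

D = 1 > 0 and is a perfect square (sqrt = 1)
The equation has 2 distinct real rational roots.

Discriminant = 1, 2 distinct real rational roots


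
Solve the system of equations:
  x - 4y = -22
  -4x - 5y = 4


Using Cramer's rule:
Determinant D = (1)(-5) - (-4)(-4) = -5 - 16 = -21
Dx = (-22)(-5) - (4)(-4) = 110 + 16 = 126
Dy = (1)(4) - (-4)(-22) = 4 - 88 = -84
x = Dx/D = 126/-21 = -6
y = Dy/D = -84/-21 = 4

x = -6, y = 4


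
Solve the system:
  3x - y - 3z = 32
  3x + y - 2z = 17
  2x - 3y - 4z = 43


Using Cramer's rule. Expand each determinant along the first row.
D  = 3*[1*(-4) - (-2)*(-3)] - (-1)*[3*(-4) - (-2)*2] + (-3)*[3*(-3) - 1*2]
  = 3*(-10) - (-1)*(-8) + (-3)*(-11) = -5
Dx = 32*[1*(-4) - (-2)*(-3)] - (-1)*[17*(-4) - (-2)*43] + (-3)*[17*(-3) - 1*43]
  = 32*(-10) - (-1)*(18) + (-3)*(-94) = -20
Dy = 3*[17*(-4) - (-2)*43] - 32*[3*(-4) - (-2)*2] + (-3)*[3*43 - 17*2]
  = 3*(18) - 32*(-8) + (-3)*(95) = 25
Dz = 3*[1*43 - 17*(-3)] - (-1)*[3*43 - 17*2] + 32*[3*(-3) - 1*2]
  = 3*(94) - (-1)*(95) + 32*(-11) = 25
x = Dx/D = -20/-5 = 4, y = Dy/D = 25/-5 = -5, z = Dz/D = 25/-5 = -5
Check eq1: (3)(4) + (-1)(-5) + (-3)(-5) = 32 = 32 ✓
Check eq2: (3)(4) + (1)(-5) + (-2)(-5) = 17 = 17 ✓
Check eq3: (2)(4) + (-3)(-5) + (-4)(-5) = 43 = 43 ✓

x = 4, y = -5, z = -5


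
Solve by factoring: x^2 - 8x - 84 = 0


We need two numbers that multiply to -84 and add to -8.
Those numbers are -14 and 6 (since (-14) * 6 = -84 and (-14) + 6 = -8).
So x^2 - 8x - 84 = (x - 14)(x + 6) = 0
Setting each factor to zero: x = 14 or x = -6

x = -6, x = 14


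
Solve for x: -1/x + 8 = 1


Subtract 8 from both sides: -1/x = -7
Multiply both sides by x: -1 = -7 * x
Divide by -7: x = 1/7

x = 1/7


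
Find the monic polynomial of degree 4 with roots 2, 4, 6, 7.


A monic polynomial with roots 2, 4, 6, 7 is:
p(x) = (x - 2)(x - 4)(x - 6)(x - 7)
After multiplying by (x - 2): x - 2
After multiplying by (x - 4): x^2 - 6x + 8
After multiplying by (x - 6): x^3 - 12x^2 + 44x - 48
After multiplying by (x - 7): x^4 - 19x^3 + 128x^2 - 356x + 336

x^4 - 19x^3 + 128x^2 - 356x + 336


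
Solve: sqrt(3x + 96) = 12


Square both sides: 3x + 96 = 12^2 = 144
3x = 144 - 96 = 48
x = 16
Check: sqrt(3*16 + 96) = sqrt(144) = 12 ✓

x = 16


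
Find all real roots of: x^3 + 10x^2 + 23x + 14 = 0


Let p(x) = x^3 + 10x^2 + 23x + 14. By the rational root theorem (leading coefficient 1), any rational root is an integer divisor of 14: try ±1, ±2, ... in turn.
Test x = 1: value = 48 ≠ 0.
Test x = -1: value = 0 ✓, so (x + 1) is a factor.
Synthetic division by (x + 1): bring down 1; 1(-1) + 10 = 9; 9(-1) + 23 = 14; 14(-1) + 14 = 0 → quotient x^2 + 9x + 14, remainder 0.
Solve the quadratic x^2 + 9x + 14 = 0: discriminant = 9^2 - 4(1)(14) = 81 - 56 = 25.
sqrt(25) = 5, so x = (-9 ± 5)/2: x = -2 or x = -7.

x = -7, x = -2, x = -1


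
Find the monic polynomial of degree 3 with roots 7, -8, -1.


A monic polynomial with roots 7, -8, -1 is:
p(x) = (x - 7)(x + 8)(x + 1)
After multiplying by (x - 7): x - 7
After multiplying by (x + 8): x^2 + x - 56
After multiplying by (x + 1): x^3 + 2x^2 - 55x - 56

x^3 + 2x^2 - 55x - 56


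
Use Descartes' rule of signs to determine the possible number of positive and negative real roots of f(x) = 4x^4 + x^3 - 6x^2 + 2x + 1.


Descartes' rule of signs:

For positive roots, count sign changes in f(x) = 4x^4 + x^3 - 6x^2 + 2x + 1:
Signs of coefficients: +, +, -, +, +
Number of sign changes: 2
Possible positive real roots: 2, 0

For negative roots, examine f(-x) = 4x^4 - x^3 - 6x^2 - 2x + 1:
Signs of coefficients: +, -, -, -, +
Number of sign changes: 2
Possible negative real roots: 2, 0

Positive roots: 2 or 0; Negative roots: 2 or 0


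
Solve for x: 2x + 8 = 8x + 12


Starting with: 2x + 8 = 8x + 12
Move all x terms to left: (2 - 8)x = 12 - 8
Simplify: -6x = 4
Divide both sides by -6: x = -2/3

x = -2/3


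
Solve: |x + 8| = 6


An absolute value equation |expr| = 6 gives two cases:
Case 1: x + 8 = 6
  x = -2, so x = -2
Case 2: x + 8 = -6
  x = -14, so x = -14

x = -14, x = -2


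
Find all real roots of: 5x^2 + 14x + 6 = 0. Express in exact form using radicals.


Using the quadratic formula: x = (-b ± sqrt(b^2 - 4ac)) / (2a)
Here a = 5, b = 14, c = 6
Discriminant = b^2 - 4ac = 14^2 - 4(5)(6) = 196 - 120 = 76
Since discriminant = 76 > 0, there are two real roots.
x = (-14 ± 2*sqrt(19)) / 10
Simplifying: x = (-7 ± sqrt(19)) / 5
Numerically: x ≈ -0.5282 or x ≈ -2.2718

x = (-7 + sqrt(19)) / 5 or x = (-7 - sqrt(19)) / 5


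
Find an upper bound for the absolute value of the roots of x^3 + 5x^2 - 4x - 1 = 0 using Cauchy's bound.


Cauchy's bound: all roots r satisfy |r| <= 1 + max(|a_i/a_n|) for i = 0,...,n-1
where a_n is the leading coefficient.

Coefficients: [1, 5, -4, -1]
Leading coefficient a_n = 1
Ratios |a_i/a_n|: 5, 4, 1
Maximum ratio: 5
Cauchy's bound: |r| <= 1 + 5 = 6

Upper bound = 6


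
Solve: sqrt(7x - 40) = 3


Square both sides: 7x - 40 = 3^2 = 9
7x = 9 + 40 = 49
x = 7
Check: sqrt(7*7 - 40) = sqrt(9) = 3 ✓

x = 7


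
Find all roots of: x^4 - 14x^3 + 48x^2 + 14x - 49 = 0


Let p(x) = x^4 - 14x^3 + 48x^2 + 14x - 49. By the rational root theorem (leading coefficient 1), any rational root is an integer divisor of 49: try ±1, ±2, ... in turn.
Test x = 1: value = 0 ✓, so (x - 1) is a factor.
Synthetic division by (x - 1): bring down 1; 1(1) - 14 = -13; (-13)(1) + 48 = 35; 35(1) + 14 = 49; 49(1) - 49 = 0 → quotient x^3 - 13x^2 + 35x + 49, remainder 0.
Continue with the quotient x^3 - 13x^2 + 35x + 49 (candidates must divide 49; re-test x = 1 first in case it repeats).
Test x = 1: value = 72 ≠ 0.
Test x = -1: value = 0 ✓, so (x + 1) is a factor.
Synthetic division by (x + 1): bring down 1; 1(-1) - 13 = -14; (-14)(-1) + 35 = 49; 49(-1) + 49 = 0 → quotient x^2 - 14x + 49, remainder 0.
Solve the quadratic x^2 - 14x + 49 = 0: discriminant = (-14)^2 - 4(1)(49) = 196 - 196 = 0.
Discriminant = 0, so a double root: x = 14/2 = 7.
Collecting all roots found:

x = -1, x = 1, x = 7 (multiplicity 2)


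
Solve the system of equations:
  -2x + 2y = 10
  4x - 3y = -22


Using Cramer's rule:
Determinant D = (-2)(-3) - (4)(2) = 6 - 8 = -2
Dx = (10)(-3) - (-22)(2) = -30 + 44 = 14
Dy = (-2)(-22) - (4)(10) = 44 - 40 = 4
x = Dx/D = 14/-2 = -7
y = Dy/D = 4/-2 = -2

x = -7, y = -2


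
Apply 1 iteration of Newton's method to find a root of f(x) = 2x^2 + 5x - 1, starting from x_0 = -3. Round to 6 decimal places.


Newton's method: x_(n+1) = x_n - f(x_n)/f'(x_n)
f(x) = 2x^2 + 5x - 1
f'(x) = 4x + 5

Iteration 1:
  f(-3.000000) = 2.000000
  f'(-3.000000) = -7.000000
  x_1 = -3.000000 - (2.000000)/(-7.000000) = -2.714286

x_1 = -2.714286


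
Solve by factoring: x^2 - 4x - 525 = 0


We need two numbers that multiply to -525 and add to -4.
Those numbers are 21 and -25 (since 21 * (-25) = -525 and 21 + (-25) = -4).
So x^2 - 4x - 525 = (x + 21)(x - 25) = 0
Setting each factor to zero: x = -21 or x = 25

x = -21, x = 25


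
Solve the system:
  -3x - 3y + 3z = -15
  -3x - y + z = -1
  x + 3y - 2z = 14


Using Cramer's rule. Expand each determinant along the first row.
D  = (-3)*[(-1)*(-2) - 1*3] - (-3)*[(-3)*(-2) - 1*1] + 3*[(-3)*3 - (-1)*1]
  = (-3)*(-1) - (-3)*(5) + 3*(-8) = -6
Dx = (-15)*[(-1)*(-2) - 1*3] - (-3)*[(-1)*(-2) - 1*14] + 3*[(-1)*3 - (-1)*14]
  = (-15)*(-1) - (-3)*(-12) + 3*(11) = 12
Dy = (-3)*[(-1)*(-2) - 1*14] - (-15)*[(-3)*(-2) - 1*1] + 3*[(-3)*14 - (-1)*1]
  = (-3)*(-12) - (-15)*(5) + 3*(-41) = -12
Dz = (-3)*[(-1)*14 - (-1)*3] - (-3)*[(-3)*14 - (-1)*1] + (-15)*[(-3)*3 - (-1)*1]
  = (-3)*(-11) - (-3)*(-41) + (-15)*(-8) = 30
x = Dx/D = 12/-6 = -2, y = Dy/D = -12/-6 = 2, z = Dz/D = 30/-6 = -5
Check eq1: (-3)(-2) + (-3)(2) + (3)(-5) = -15 = -15 ✓
Check eq2: (-3)(-2) + (-1)(2) + (1)(-5) = -1 = -1 ✓
Check eq3: (1)(-2) + (3)(2) + (-2)(-5) = 14 = 14 ✓

x = -2, y = 2, z = -5


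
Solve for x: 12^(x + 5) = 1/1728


Express both sides with the same base.
1/1728 = 12^(-3)
Since the bases match, equate exponents: x + 5 = -3
So x = -3 - (5) = -8

x = -8


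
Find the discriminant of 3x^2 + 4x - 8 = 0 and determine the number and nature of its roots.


For ax^2 + bx + c = 0, discriminant D = b^2 - 4ac
Here a = 3, b = 4, c = -8
D = (4)^2 - 4(3)(-8) = 16 + 96 = 112

D = 112 > 0 but not a perfect square
The equation has 2 distinct real irrational roots.

Discriminant = 112, 2 distinct real irrational roots


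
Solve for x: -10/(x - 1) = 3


Multiply both sides by (x - 1): -10 = 3(x - 1)
Distribute: -10 = 3x - 3
3x = -10 + 3 = -7
x = -7/3

x = -7/3


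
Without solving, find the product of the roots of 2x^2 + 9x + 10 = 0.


By Vieta's formulas for ax^2 + bx + c = 0:
  Sum of roots = -b/a
  Product of roots = c/a

Here a = 2, b = 9, c = 10
Sum = -(9)/2 = -9/2
Product = 10/2 = 5

Product = 5


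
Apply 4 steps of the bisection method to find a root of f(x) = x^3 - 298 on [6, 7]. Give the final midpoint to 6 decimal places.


f(x) = x^3 - 298
f(6) = -82 < 0
f(7) = 45 > 0

Step 1: midpoint = (6.000000 + 7.000000)/2 = 6.500000
  f(6.500000) = -23.375000
  f(mid) < 0, so root is in [6.500000, 7.000000]

Step 2: midpoint = (6.500000 + 7.000000)/2 = 6.750000
  f(6.750000) = 9.546875
  f(mid) > 0, so root is in [6.500000, 6.750000]

Step 3: midpoint = (6.500000 + 6.750000)/2 = 6.625000
  f(6.625000) = -7.224609
  f(mid) < 0, so root is in [6.625000, 6.750000]

Step 4: midpoint = (6.625000 + 6.750000)/2 = 6.687500
  f(6.687500) = 1.082764
  f(mid) > 0, so root is in [6.625000, 6.687500]

midpoint = 6.687500


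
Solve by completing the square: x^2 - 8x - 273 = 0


Start: x^2 - 8x - 273 = 0
Move constant: x^2 - 8x = 273
Half of -8 is -4, squared is 16
Add 16 to both sides: x^2 - 8x + 16 = 289
(x - 4)^2 = 289
x - 4 = ±17
x = 4 + 17 = 21 or x = 4 - 17 = -13

x = -13, x = 21


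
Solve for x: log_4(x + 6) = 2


Convert to exponential form: x + 6 = 4^2 = 16
x = 16 - 6 = 10
Check: log_4(10 + 6) = log_4(16) = log_4(16) = 2 ✓

x = 10


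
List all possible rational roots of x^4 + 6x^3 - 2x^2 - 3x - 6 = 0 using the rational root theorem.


Rational root theorem: possible roots are ±p/q where:
  p divides the constant term (-6): p ∈ {1, 2, 3, 6}
  q divides the leading coefficient (1): q ∈ {1}

All possible rational roots: -6, -3, -2, -1, 1, 2, 3, 6

-6, -3, -2, -1, 1, 2, 3, 6


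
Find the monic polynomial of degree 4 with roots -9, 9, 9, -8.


A monic polynomial with roots -9, 9, 9, -8 is:
p(x) = (x + 9)(x - 9)(x - 9)(x + 8)
After multiplying by (x + 9): x + 9
After multiplying by (x - 9): x^2 - 81
After multiplying by (x - 9): x^3 - 9x^2 - 81x + 729
After multiplying by (x + 8): x^4 - x^3 - 153x^2 + 81x + 5832

x^4 - x^3 - 153x^2 + 81x + 5832


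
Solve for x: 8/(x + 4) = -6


Multiply both sides by (x + 4): 8 = -6(x + 4)
Distribute: 8 = -6x - 24
-6x = 8 + 24 = 32
x = -16/3

x = -16/3


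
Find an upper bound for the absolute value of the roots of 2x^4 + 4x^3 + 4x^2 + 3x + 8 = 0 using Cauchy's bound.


Cauchy's bound: all roots r satisfy |r| <= 1 + max(|a_i/a_n|) for i = 0,...,n-1
where a_n is the leading coefficient.

Coefficients: [2, 4, 4, 3, 8]
Leading coefficient a_n = 2
Ratios |a_i/a_n|: 2, 2, 3/2, 4
Maximum ratio: 4
Cauchy's bound: |r| <= 1 + 4 = 5

Upper bound = 5


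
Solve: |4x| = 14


An absolute value equation |expr| = 14 gives two cases:
Case 1: 4x = 14
  4x = 14, so x = 7/2
Case 2: 4x = -14
  4x = -14, so x = -7/2

x = -7/2, x = 7/2


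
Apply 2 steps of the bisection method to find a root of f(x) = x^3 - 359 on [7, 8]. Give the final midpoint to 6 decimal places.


f(x) = x^3 - 359
f(7) = -16 < 0
f(8) = 153 > 0

Step 1: midpoint = (7.000000 + 8.000000)/2 = 7.500000
  f(7.500000) = 62.875000
  f(mid) > 0, so root is in [7.000000, 7.500000]

Step 2: midpoint = (7.000000 + 7.500000)/2 = 7.250000
  f(7.250000) = 22.078125
  f(mid) > 0, so root is in [7.000000, 7.250000]

midpoint = 7.250000


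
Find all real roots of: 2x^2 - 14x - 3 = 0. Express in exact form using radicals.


Using the quadratic formula: x = (-b ± sqrt(b^2 - 4ac)) / (2a)
Here a = 2, b = -14, c = -3
Discriminant = b^2 - 4ac = (-14)^2 - 4(2)(-3) = 196 + 24 = 220
Since discriminant = 220 > 0, there are two real roots.
x = (14 ± 2*sqrt(55)) / 4
Simplifying: x = (7 ± sqrt(55)) / 2
Numerically: x ≈ 7.2081 or x ≈ -0.2081

x = (7 + sqrt(55)) / 2 or x = (7 - sqrt(55)) / 2


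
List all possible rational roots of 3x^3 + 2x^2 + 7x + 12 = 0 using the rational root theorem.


Rational root theorem: possible roots are ±p/q where:
  p divides the constant term (12): p ∈ {1, 2, 3, 4, 6, 12}
  q divides the leading coefficient (3): q ∈ {1, 3}

All possible rational roots: -12, -6, -4, -3, -2, -4/3, -1, -2/3, -1/3, 1/3, 2/3, 1, 4/3, 2, 3, 4, 6, 12

-12, -6, -4, -3, -2, -4/3, -1, -2/3, -1/3, 1/3, 2/3, 1, 4/3, 2, 3, 4, 6, 12


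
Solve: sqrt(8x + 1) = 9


Square both sides: 8x + 1 = 9^2 = 81
8x = 81 - 1 = 80
x = 10
Check: sqrt(8*10 + 1) = sqrt(81) = 9 ✓

x = 10


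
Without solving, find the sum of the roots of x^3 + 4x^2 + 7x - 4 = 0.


By Vieta's formulas for x^3 + bx^2 + cx + d = 0:
  r1 + r2 + r3 = -b/a = -4
  r1*r2 + r1*r3 + r2*r3 = c/a = 7
  r1*r2*r3 = -d/a = 4


Sum = -4


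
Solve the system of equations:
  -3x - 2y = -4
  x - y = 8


Using Cramer's rule:
Determinant D = (-3)(-1) - (1)(-2) = 3 + 2 = 5
Dx = (-4)(-1) - (8)(-2) = 4 + 16 = 20
Dy = (-3)(8) - (1)(-4) = -24 + 4 = -20
x = Dx/D = 20/5 = 4
y = Dy/D = -20/5 = -4

x = 4, y = -4


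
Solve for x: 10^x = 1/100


Express both sides with the same base.
1/100 = 10^(-2)
Since the bases match: x = -2

x = -2


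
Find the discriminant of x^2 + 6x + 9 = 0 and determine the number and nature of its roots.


For ax^2 + bx + c = 0, discriminant D = b^2 - 4ac
Here a = 1, b = 6, c = 9
D = (6)^2 - 4(1)(9) = 36 - 36 = 0

D = 0
The equation has exactly 1 real root (a repeated/double root).

Discriminant = 0, 1 repeated real root


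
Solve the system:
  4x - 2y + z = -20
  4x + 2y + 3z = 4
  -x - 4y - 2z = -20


Using Cramer's rule. Expand each determinant along the first row.
D  = 4*[2*(-2) - 3*(-4)] - (-2)*[4*(-2) - 3*(-1)] + 1*[4*(-4) - 2*(-1)]
  = 4*(8) - (-2)*(-5) + 1*(-14) = 8
Dx = (-20)*[2*(-2) - 3*(-4)] - (-2)*[4*(-2) - 3*(-20)] + 1*[4*(-4) - 2*(-20)]
  = (-20)*(8) - (-2)*(52) + 1*(24) = -32
Dy = 4*[4*(-2) - 3*(-20)] - (-20)*[4*(-2) - 3*(-1)] + 1*[4*(-20) - 4*(-1)]
  = 4*(52) - (-20)*(-5) + 1*(-76) = 32
Dz = 4*[2*(-20) - 4*(-4)] - (-2)*[4*(-20) - 4*(-1)] + (-20)*[4*(-4) - 2*(-1)]
  = 4*(-24) - (-2)*(-76) + (-20)*(-14) = 32
x = Dx/D = -32/8 = -4, y = Dy/D = 32/8 = 4, z = Dz/D = 32/8 = 4
Check eq1: (4)(-4) + (-2)(4) + (1)(4) = -20 = -20 ✓
Check eq2: (4)(-4) + (2)(4) + (3)(4) = 4 = 4 ✓
Check eq3: (-1)(-4) + (-4)(4) + (-2)(4) = -20 = -20 ✓

x = -4, y = 4, z = 4


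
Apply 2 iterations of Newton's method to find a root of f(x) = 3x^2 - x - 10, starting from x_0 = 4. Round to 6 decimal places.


Newton's method: x_(n+1) = x_n - f(x_n)/f'(x_n)
f(x) = 3x^2 - x - 10
f'(x) = 6x - 1

Iteration 1:
  f(4.000000) = 34.000000
  f'(4.000000) = 23.000000
  x_1 = 4.000000 - (34.000000)/(23.000000) = 2.521739

Iteration 2:
  f(2.521739) = 6.555766
  f'(2.521739) = 14.130435
  x_2 = 2.521739 - (6.555766)/(14.130435) = 2.057793

x_2 = 2.057793


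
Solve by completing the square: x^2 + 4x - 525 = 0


Start: x^2 + 4x - 525 = 0
Move constant: x^2 + 4x = 525
Half of 4 is 2, squared is 4
Add 4 to both sides: x^2 + 4x + 4 = 529
(x + 2)^2 = 529
x + 2 = ±23
x = -2 + 23 = 21 or x = -2 - 23 = -25

x = -25, x = 21


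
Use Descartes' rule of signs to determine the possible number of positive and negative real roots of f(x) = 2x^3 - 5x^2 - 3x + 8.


Descartes' rule of signs:

For positive roots, count sign changes in f(x) = 2x^3 - 5x^2 - 3x + 8:
Signs of coefficients: +, -, -, +
Number of sign changes: 2
Possible positive real roots: 2, 0

For negative roots, examine f(-x) = -2x^3 - 5x^2 + 3x + 8:
Signs of coefficients: -, -, +, +
Number of sign changes: 1
Possible negative real roots: 1

Positive roots: 2 or 0; Negative roots: 1


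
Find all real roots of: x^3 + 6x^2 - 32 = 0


Let p(x) = x^3 + 6x^2 - 32. By the rational root theorem (leading coefficient 1), any rational root is an integer divisor of 32: try ±1, ±2, ... in turn.
Test x = 1: value = -25 ≠ 0.
Test x = -1: value = -27 ≠ 0.
Test x = 2: value = 0 ✓, so (x - 2) is a factor.
Synthetic division by (x - 2): bring down 1; 1(2) + 6 = 8; 8(2) + 0 = 16; 16(2) - 32 = 0 → quotient x^2 + 8x + 16, remainder 0.
Solve the quadratic x^2 + 8x + 16 = 0: discriminant = 8^2 - 4(1)(16) = 64 - 64 = 0.
Discriminant = 0, so a double root: x = -8/2 = -4.

x = -4 (multiplicity 2), x = 2


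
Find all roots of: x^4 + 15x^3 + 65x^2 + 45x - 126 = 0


Let p(x) = x^4 + 15x^3 + 65x^2 + 45x - 126. By the rational root theorem (leading coefficient 1), any rational root is an integer divisor of 126: try ±1, ±2, ... in turn.
Test x = 1: value = 0 ✓, so (x - 1) is a factor.
Synthetic division by (x - 1): bring down 1; 1(1) + 15 = 16; 16(1) + 65 = 81; 81(1) + 45 = 126; 126(1) - 126 = 0 → quotient x^3 + 16x^2 + 81x + 126, remainder 0.
Continue with the quotient x^3 + 16x^2 + 81x + 126 (candidates must divide 126; re-test x = 1 first in case it repeats).
Test x = 1: value = 224 ≠ 0.
Test x = -1: value = 60 ≠ 0.
Test x = 2: value = 360 ≠ 0.
Test x = -2: value = 20 ≠ 0.
Test x = 3: value = 540 ≠ 0.
Test x = -3: value = 0 ✓, so (x + 3) is a factor.
Synthetic division by (x + 3): bring down 1; 1(-3) + 16 = 13; 13(-3) + 81 = 42; 42(-3) + 126 = 0 → quotient x^2 + 13x + 42, remainder 0.
Solve the quadratic x^2 + 13x + 42 = 0: discriminant = 13^2 - 4(1)(42) = 169 - 168 = 1.
sqrt(1) = 1, so x = (-13 ± 1)/2: x = -6 or x = -7.
Collecting all roots found:

x = -7, x = -6, x = -3, x = 1


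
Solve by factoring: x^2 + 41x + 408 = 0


We need two numbers that multiply to 408 and add to 41.
Those numbers are 24 and 17 (since 24 * 17 = 408 and 24 + 17 = 41).
So x^2 + 41x + 408 = (x + 24)(x + 17) = 0
Setting each factor to zero: x = -24 or x = -17

x = -24, x = -17


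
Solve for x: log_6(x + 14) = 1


Convert to exponential form: x + 14 = 6^1 = 6
x = 6 - 14 = -8
Check: log_6(-8 + 14) = log_6(6) = log_6(6) = 1 ✓

x = -8


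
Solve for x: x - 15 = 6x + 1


Starting with: x - 15 = 6x + 1
Move all x terms to left: (1 - 6)x = 1 + 15
Simplify: -5x = 16
Divide both sides by -5: x = -16/5

x = -16/5


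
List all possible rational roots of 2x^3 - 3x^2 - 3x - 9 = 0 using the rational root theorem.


Rational root theorem: possible roots are ±p/q where:
  p divides the constant term (-9): p ∈ {1, 3, 9}
  q divides the leading coefficient (2): q ∈ {1, 2}

All possible rational roots: -9, -9/2, -3, -3/2, -1, -1/2, 1/2, 1, 3/2, 3, 9/2, 9

-9, -9/2, -3, -3/2, -1, -1/2, 1/2, 1, 3/2, 3, 9/2, 9


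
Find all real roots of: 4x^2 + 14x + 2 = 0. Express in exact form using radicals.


Using the quadratic formula: x = (-b ± sqrt(b^2 - 4ac)) / (2a)
Here a = 4, b = 14, c = 2
Discriminant = b^2 - 4ac = 14^2 - 4(4)(2) = 196 - 32 = 164
Since discriminant = 164 > 0, there are two real roots.
x = (-14 ± 2*sqrt(41)) / 8
Simplifying: x = (-7 ± sqrt(41)) / 4
Numerically: x ≈ -0.1492 or x ≈ -3.3508

x = (-7 + sqrt(41)) / 4 or x = (-7 - sqrt(41)) / 4


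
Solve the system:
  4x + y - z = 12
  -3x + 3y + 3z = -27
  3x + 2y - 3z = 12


Using Cramer's rule. Expand each determinant along the first row.
D  = 4*[3*(-3) - 3*2] - 1*[(-3)*(-3) - 3*3] + (-1)*[(-3)*2 - 3*3]
  = 4*(-15) - 1*(0) + (-1)*(-15) = -45
Dx = 12*[3*(-3) - 3*2] - 1*[(-27)*(-3) - 3*12] + (-1)*[(-27)*2 - 3*12]
  = 12*(-15) - 1*(45) + (-1)*(-90) = -135
Dy = 4*[(-27)*(-3) - 3*12] - 12*[(-3)*(-3) - 3*3] + (-1)*[(-3)*12 - (-27)*3]
  = 4*(45) - 12*(0) + (-1)*(45) = 135
Dz = 4*[3*12 - (-27)*2] - 1*[(-3)*12 - (-27)*3] + 12*[(-3)*2 - 3*3]
  = 4*(90) - 1*(45) + 12*(-15) = 135
x = Dx/D = -135/-45 = 3, y = Dy/D = 135/-45 = -3, z = Dz/D = 135/-45 = -3
Check eq1: (4)(3) + (1)(-3) + (-1)(-3) = 12 = 12 ✓
Check eq2: (-3)(3) + (3)(-3) + (3)(-3) = -27 = -27 ✓
Check eq3: (3)(3) + (2)(-3) + (-3)(-3) = 12 = 12 ✓

x = 3, y = -3, z = -3


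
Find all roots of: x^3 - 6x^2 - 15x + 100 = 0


Let p(x) = x^3 - 6x^2 - 15x + 100. By the rational root theorem (leading coefficient 1), any rational root is an integer divisor of 100: try ±1, ±2, ... in turn.
Test x = 1: value = 80 ≠ 0.
Test x = -1: value = 108 ≠ 0.
Test x = 2: value = 54 ≠ 0.
Test x = -2: value = 98 ≠ 0.
Test x = 4: value = 8 ≠ 0.
Test x = -4: value = 0 ✓, so (x + 4) is a factor.
Synthetic division by (x + 4): bring down 1; 1(-4) - 6 = -10; (-10)(-4) - 15 = 25; 25(-4) + 100 = 0 → quotient x^2 - 10x + 25, remainder 0.
Solve the quadratic x^2 - 10x + 25 = 0: discriminant = (-10)^2 - 4(1)(25) = 100 - 100 = 0.
Discriminant = 0, so a double root: x = 10/2 = 5.
Collecting all roots found:

x = -4, x = 5 (multiplicity 2)


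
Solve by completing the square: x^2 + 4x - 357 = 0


Start: x^2 + 4x - 357 = 0
Move constant: x^2 + 4x = 357
Half of 4 is 2, squared is 4
Add 4 to both sides: x^2 + 4x + 4 = 361
(x + 2)^2 = 361
x + 2 = ±19
x = -2 + 19 = 17 or x = -2 - 19 = -21

x = -21, x = 17


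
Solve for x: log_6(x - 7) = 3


Convert to exponential form: x - 7 = 6^3 = 216
x = 216 + 7 = 223
Check: log_6(223 - 7) = log_6(216) = log_6(216) = 3 ✓

x = 223


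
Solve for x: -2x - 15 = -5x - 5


Starting with: -2x - 15 = -5x - 5
Move all x terms to left: (-2 + 5)x = -5 + 15
Simplify: 3x = 10
Divide both sides by 3: x = 10/3

x = 10/3


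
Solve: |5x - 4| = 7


An absolute value equation |expr| = 7 gives two cases:
Case 1: 5x - 4 = 7
  5x = 11, so x = 11/5
Case 2: 5x - 4 = -7
  5x = -3, so x = -3/5

x = -3/5, x = 11/5


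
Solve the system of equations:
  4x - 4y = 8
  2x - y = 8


Using Cramer's rule:
Determinant D = (4)(-1) - (2)(-4) = -4 + 8 = 4
Dx = (8)(-1) - (8)(-4) = -8 + 32 = 24
Dy = (4)(8) - (2)(8) = 32 - 16 = 16
x = Dx/D = 24/4 = 6
y = Dy/D = 16/4 = 4

x = 6, y = 4


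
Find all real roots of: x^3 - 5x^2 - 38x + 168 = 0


Let p(x) = x^3 - 5x^2 - 38x + 168. By the rational root theorem (leading coefficient 1), any rational root is an integer divisor of 168: try ±1, ±2, ... in turn.
Test x = 1: value = 126 ≠ 0.
Test x = -1: value = 200 ≠ 0.
Test x = 2: value = 80 ≠ 0.
Test x = -2: value = 216 ≠ 0.
Test x = 3: value = 36 ≠ 0.
Test x = -3: value = 210 ≠ 0.
Test x = 4: value = 0 ✓, so (x - 4) is a factor.
Synthetic division by (x - 4): bring down 1; 1(4) - 5 = -1; (-1)(4) - 38 = -42; (-42)(4) + 168 = 0 → quotient x^2 - x - 42, remainder 0.
Solve the quadratic x^2 - x - 42 = 0: discriminant = (-1)^2 - 4(1)(-42) = 1 + 168 = 169.
sqrt(169) = 13, so x = (1 ± 13)/2: x = 7 or x = -6.

x = -6, x = 4, x = 7


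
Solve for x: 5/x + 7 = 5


Subtract 7 from both sides: 5/x = -2
Multiply both sides by x: 5 = -2 * x
Divide by -2: x = -5/2

x = -5/2


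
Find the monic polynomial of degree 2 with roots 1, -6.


A monic polynomial with roots 1, -6 is:
p(x) = (x - 1)(x + 6)
After multiplying by (x - 1): x - 1
After multiplying by (x + 6): x^2 + 5x - 6

x^2 + 5x - 6


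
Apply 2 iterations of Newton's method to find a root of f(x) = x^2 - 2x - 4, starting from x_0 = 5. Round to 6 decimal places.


Newton's method: x_(n+1) = x_n - f(x_n)/f'(x_n)
f(x) = x^2 - 2x - 4
f'(x) = 2x - 2

Iteration 1:
  f(5.000000) = 11.000000
  f'(5.000000) = 8.000000
  x_1 = 5.000000 - (11.000000)/(8.000000) = 3.625000

Iteration 2:
  f(3.625000) = 1.890625
  f'(3.625000) = 5.250000
  x_2 = 3.625000 - (1.890625)/(5.250000) = 3.264881

x_2 = 3.264881


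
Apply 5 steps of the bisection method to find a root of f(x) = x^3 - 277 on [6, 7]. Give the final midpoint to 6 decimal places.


f(x) = x^3 - 277
f(6) = -61 < 0
f(7) = 66 > 0

Step 1: midpoint = (6.000000 + 7.000000)/2 = 6.500000
  f(6.500000) = -2.375000
  f(mid) < 0, so root is in [6.500000, 7.000000]

Step 2: midpoint = (6.500000 + 7.000000)/2 = 6.750000
  f(6.750000) = 30.546875
  f(mid) > 0, so root is in [6.500000, 6.750000]

Step 3: midpoint = (6.500000 + 6.750000)/2 = 6.625000
  f(6.625000) = 13.775391
  f(mid) > 0, so root is in [6.500000, 6.625000]

Step 4: midpoint = (6.500000 + 6.625000)/2 = 6.562500
  f(6.562500) = 5.623291
  f(mid) > 0, so root is in [6.500000, 6.562500]

Step 5: midpoint = (6.500000 + 6.562500)/2 = 6.531250
  f(6.531250) = 1.605011
  f(mid) > 0, so root is in [6.500000, 6.531250]

midpoint = 6.531250


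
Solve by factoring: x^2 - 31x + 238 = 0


We need two numbers that multiply to 238 and add to -31.
Those numbers are -17 and -14 (since (-17) * (-14) = 238 and (-17) + (-14) = -31).
So x^2 - 31x + 238 = (x - 17)(x - 14) = 0
Setting each factor to zero: x = 17 or x = 14

x = 14, x = 17


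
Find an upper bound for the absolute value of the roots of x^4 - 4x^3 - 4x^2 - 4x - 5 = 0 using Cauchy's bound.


Cauchy's bound: all roots r satisfy |r| <= 1 + max(|a_i/a_n|) for i = 0,...,n-1
where a_n is the leading coefficient.

Coefficients: [1, -4, -4, -4, -5]
Leading coefficient a_n = 1
Ratios |a_i/a_n|: 4, 4, 4, 5
Maximum ratio: 5
Cauchy's bound: |r| <= 1 + 5 = 6

Upper bound = 6


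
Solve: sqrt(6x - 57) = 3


Square both sides: 6x - 57 = 3^2 = 9
6x = 9 + 57 = 66
x = 11
Check: sqrt(6*11 - 57) = sqrt(9) = 3 ✓

x = 11


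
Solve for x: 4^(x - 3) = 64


Express both sides with the same base.
64 = 4^3
Since the bases match, equate exponents: x - 3 = 3
So x = 3 - (-3) = 6

x = 6


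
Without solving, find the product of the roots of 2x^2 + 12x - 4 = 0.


By Vieta's formulas for ax^2 + bx + c = 0:
  Sum of roots = -b/a
  Product of roots = c/a

Here a = 2, b = 12, c = -4
Sum = -(12)/2 = -6
Product = -4/2 = -2

Product = -2


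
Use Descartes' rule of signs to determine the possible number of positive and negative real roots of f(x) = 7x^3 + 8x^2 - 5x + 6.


Descartes' rule of signs:

For positive roots, count sign changes in f(x) = 7x^3 + 8x^2 - 5x + 6:
Signs of coefficients: +, +, -, +
Number of sign changes: 2
Possible positive real roots: 2, 0

For negative roots, examine f(-x) = -7x^3 + 8x^2 + 5x + 6:
Signs of coefficients: -, +, +, +
Number of sign changes: 1
Possible negative real roots: 1

Positive roots: 2 or 0; Negative roots: 1
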